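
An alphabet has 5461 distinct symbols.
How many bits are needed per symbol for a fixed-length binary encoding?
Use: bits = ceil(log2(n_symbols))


log2(5461) = 12.4149
Bracket: 2^12 = 4096 < 5461 <= 2^13 = 8192
So ceil(log2(5461)) = 13

bits = ceil(log2(5461)) = ceil(12.4149) = 13 bits


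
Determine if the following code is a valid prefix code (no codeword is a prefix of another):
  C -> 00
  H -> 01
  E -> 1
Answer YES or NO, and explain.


Checking each pair (does one codeword prefix another?):
  C='00' vs H='01': no prefix
  C='00' vs E='1': no prefix
  H='01' vs C='00': no prefix
  H='01' vs E='1': no prefix
  E='1' vs C='00': no prefix
  E='1' vs H='01': no prefix
No violation found over all pairs.

YES -- this is a valid prefix code. No codeword is a prefix of any other codeword.


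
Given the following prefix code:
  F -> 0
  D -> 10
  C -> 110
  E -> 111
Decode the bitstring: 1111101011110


Decoding step by step:
Bits 111 -> E
Bits 110 -> C
Bits 10 -> D
Bits 111 -> E
Bits 10 -> D


Decoded message: ECDED


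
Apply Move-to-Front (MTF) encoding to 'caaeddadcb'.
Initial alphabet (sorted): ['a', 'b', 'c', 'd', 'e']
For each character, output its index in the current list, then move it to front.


MTF encoding:
'c': index 2 in ['a', 'b', 'c', 'd', 'e'] -> ['c', 'a', 'b', 'd', 'e']
'a': index 1 in ['c', 'a', 'b', 'd', 'e'] -> ['a', 'c', 'b', 'd', 'e']
'a': index 0 in ['a', 'c', 'b', 'd', 'e'] -> ['a', 'c', 'b', 'd', 'e']
'e': index 4 in ['a', 'c', 'b', 'd', 'e'] -> ['e', 'a', 'c', 'b', 'd']
'd': index 4 in ['e', 'a', 'c', 'b', 'd'] -> ['d', 'e', 'a', 'c', 'b']
'd': index 0 in ['d', 'e', 'a', 'c', 'b'] -> ['d', 'e', 'a', 'c', 'b']
'a': index 2 in ['d', 'e', 'a', 'c', 'b'] -> ['a', 'd', 'e', 'c', 'b']
'd': index 1 in ['a', 'd', 'e', 'c', 'b'] -> ['d', 'a', 'e', 'c', 'b']
'c': index 3 in ['d', 'a', 'e', 'c', 'b'] -> ['c', 'd', 'a', 'e', 'b']
'b': index 4 in ['c', 'd', 'a', 'e', 'b'] -> ['b', 'c', 'd', 'a', 'e']


Output: [2, 1, 0, 4, 4, 0, 2, 1, 3, 4]


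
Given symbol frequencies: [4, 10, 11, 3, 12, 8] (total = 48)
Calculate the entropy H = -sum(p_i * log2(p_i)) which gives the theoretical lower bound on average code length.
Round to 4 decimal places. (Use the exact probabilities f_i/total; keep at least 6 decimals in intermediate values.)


Per-symbol terms -p_i * log2(p_i) with p_i = f_i/48:
  p = 4/48 = 0.083333: log2(p) = -3.584963, -p*log2(p) = 0.298747
  p = 10/48 = 0.208333: log2(p) = -2.263034, -p*log2(p) = 0.471466
  p = 11/48 = 0.229167: log2(p) = -2.125531, -p*log2(p) = 0.487101
  p = 3/48 = 0.062500: log2(p) = -4.000000, -p*log2(p) = 0.250000
  p = 12/48 = 0.250000: log2(p) = -2.000000, -p*log2(p) = 0.500000
  p = 8/48 = 0.166667: log2(p) = -2.584963, -p*log2(p) = 0.430827
H = 0.298747 + 0.471466 + 0.487101 + 0.250000 + 0.500000 + 0.430827 = 2.438141

H = 2.4381 bits/symbol


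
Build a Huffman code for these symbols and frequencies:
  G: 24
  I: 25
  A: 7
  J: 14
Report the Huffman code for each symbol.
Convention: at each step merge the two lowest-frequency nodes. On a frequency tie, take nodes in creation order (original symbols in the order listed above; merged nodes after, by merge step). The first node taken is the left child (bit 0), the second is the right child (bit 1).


Huffman tree construction:
Step 1: Merge A(7) + J(14) = 21
Step 2: Merge (A+J)(21) + G(24) = 45
Step 3: Merge I(25) + ((A+J)+G)(45) = 70
Read each symbol's code off the tree from the root (left child = 0, right child = 1).

Codes:
  G: 11 (length 2)
  I: 0 (length 1)
  A: 100 (length 3)
  J: 101 (length 3)
Average code length: 136/70 = 1.9429 bits/symbol


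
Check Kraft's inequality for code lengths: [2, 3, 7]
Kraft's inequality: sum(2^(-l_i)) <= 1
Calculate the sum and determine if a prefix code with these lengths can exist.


Sum = 2^(-2) + 2^(-3) + 2^(-7)
    = 0.25 + 0.125 + 0.0078125
    = 49/128 = 0.3828125
Since 0.3828125 <= 1, Kraft's inequality IS satisfied.
A prefix code with these lengths CAN exist.

Kraft sum = 0.3828125. Satisfied.


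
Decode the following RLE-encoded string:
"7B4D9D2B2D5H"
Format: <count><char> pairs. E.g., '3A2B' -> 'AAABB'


Expanding each <count><char> pair:
  7B -> 'BBBBBBB'
  4D -> 'DDDD'
  9D -> 'DDDDDDDDD'
  2B -> 'BB'
  2D -> 'DD'
  5H -> 'HHHHH'

Decoded = BBBBBBBDDDDDDDDDDDDDBBDDHHHHH


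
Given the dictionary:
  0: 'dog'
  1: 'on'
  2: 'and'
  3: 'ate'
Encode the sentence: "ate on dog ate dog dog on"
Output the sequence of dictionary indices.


Look up each word in the dictionary:
  'ate' -> 3
  'on' -> 1
  'dog' -> 0
  'ate' -> 3
  'dog' -> 0
  'dog' -> 0
  'on' -> 1

Encoded: [3, 1, 0, 3, 0, 0, 1]


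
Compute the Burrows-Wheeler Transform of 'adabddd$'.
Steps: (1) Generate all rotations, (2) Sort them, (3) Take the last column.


Rotations (sorted):
  0: $adabddd -> last char: d
  1: abddd$ad -> last char: d
  2: adabddd$ -> last char: $
  3: bddd$ada -> last char: a
  4: d$adabdd -> last char: d
  5: dabddd$a -> last char: a
  6: dd$adabd -> last char: d
  7: ddd$adab -> last char: b


BWT = dd$adadb


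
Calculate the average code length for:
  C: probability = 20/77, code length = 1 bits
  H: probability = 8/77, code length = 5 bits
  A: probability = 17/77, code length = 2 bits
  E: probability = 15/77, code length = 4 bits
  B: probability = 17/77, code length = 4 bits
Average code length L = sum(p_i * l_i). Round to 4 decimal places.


Weighted contributions p_i * l_i:
  C: (20/77) * 1 = 20/77
  H: (8/77) * 5 = 40/77
  A: (17/77) * 2 = 34/77
  E: (15/77) * 4 = 60/77
  B: (17/77) * 4 = 68/77
Sum = (20 + 40 + 34 + 60 + 68)/77 = 222/77

L = 222/77 = 2.8831 bits/symbol


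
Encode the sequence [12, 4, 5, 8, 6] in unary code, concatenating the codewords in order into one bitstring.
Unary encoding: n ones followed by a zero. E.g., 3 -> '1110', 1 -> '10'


Encode each number as n ones followed by a terminating 0:
  12 -> 1111111111110 (13 bits)
  4 -> 11110 (5 bits)
  5 -> 111110 (6 bits)
  8 -> 111111110 (9 bits)
  6 -> 1111110 (7 bits)
Total length = 13 + 5 + 6 + 9 + 7 = 40 bits.

Unary([12, 4, 5, 8, 6]) = 1111111111110111101111101111111101111110 (40 bits)


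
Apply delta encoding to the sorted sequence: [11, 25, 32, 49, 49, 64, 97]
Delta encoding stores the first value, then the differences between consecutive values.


First value: 11
Deltas:
  25 - 11 = 14
  32 - 25 = 7
  49 - 32 = 17
  49 - 49 = 0
  64 - 49 = 15
  97 - 64 = 33


Delta encoded: [11, 14, 7, 17, 0, 15, 33]


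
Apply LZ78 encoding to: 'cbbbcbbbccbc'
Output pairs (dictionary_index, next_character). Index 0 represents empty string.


LZ78 encoding steps:
Dictionary: {0: ''}
Step 1: w='' (idx 0), next='c' -> output (0, 'c'), add 'c' as idx 1
Step 2: w='' (idx 0), next='b' -> output (0, 'b'), add 'b' as idx 2
Step 3: w='b' (idx 2), next='b' -> output (2, 'b'), add 'bb' as idx 3
Step 4: w='c' (idx 1), next='b' -> output (1, 'b'), add 'cb' as idx 4
Step 5: w='bb' (idx 3), next='c' -> output (3, 'c'), add 'bbc' as idx 5
Step 6: w='cb' (idx 4), next='c' -> output (4, 'c'), add 'cbc' as idx 6


Encoded: [(0, 'c'), (0, 'b'), (2, 'b'), (1, 'b'), (3, 'c'), (4, 'c')]


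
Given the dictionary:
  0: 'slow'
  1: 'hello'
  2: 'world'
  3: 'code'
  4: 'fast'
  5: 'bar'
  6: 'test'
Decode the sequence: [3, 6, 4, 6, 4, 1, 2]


Look up each index in the dictionary:
  3 -> 'code'
  6 -> 'test'
  4 -> 'fast'
  6 -> 'test'
  4 -> 'fast'
  1 -> 'hello'
  2 -> 'world'

Decoded: "code test fast test fast hello world"


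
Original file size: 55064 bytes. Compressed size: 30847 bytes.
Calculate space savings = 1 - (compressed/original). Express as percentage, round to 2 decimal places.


ratio = compressed/original = 30847/55064 = 0.560203
savings = 1 - ratio = 1 - 0.560203 = 0.439797
as a percentage: 0.439797 * 100 = 43.98%

Space savings = 1 - 30847/55064 = 43.98%


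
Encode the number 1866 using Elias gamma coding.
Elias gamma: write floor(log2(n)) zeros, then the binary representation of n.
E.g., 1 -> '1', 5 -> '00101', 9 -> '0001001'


num_bits = floor(log2(1866)) + 1 = 11
leading_zeros = num_bits - 1 = 10
binary(1866) = 11101001010

Elias gamma(1866) = '0000000000' + '11101001010' = 000000000011101001010 (21 bits)


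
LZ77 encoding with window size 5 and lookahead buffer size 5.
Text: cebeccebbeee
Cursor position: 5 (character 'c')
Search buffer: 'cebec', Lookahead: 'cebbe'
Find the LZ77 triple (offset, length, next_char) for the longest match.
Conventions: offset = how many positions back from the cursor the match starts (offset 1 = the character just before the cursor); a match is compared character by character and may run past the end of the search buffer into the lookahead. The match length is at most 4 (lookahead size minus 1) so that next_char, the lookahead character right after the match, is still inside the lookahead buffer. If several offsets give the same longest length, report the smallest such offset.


Try each offset into the search buffer:
  offset=1 (pos 4, char 'c'): match length 1
  offset=2 (pos 3, char 'e'): match length 0
  offset=3 (pos 2, char 'b'): match length 0
  offset=4 (pos 1, char 'e'): match length 0
  offset=5 (pos 0, char 'c'): match length 3
Longest match has length 3 at offset 5.
next_char = character at position 5 + 3 = 8 -> 'b'

Best match: offset=5, length=3 (matching 'ceb' starting at position 0)
LZ77 triple: (5, 3, 'b')


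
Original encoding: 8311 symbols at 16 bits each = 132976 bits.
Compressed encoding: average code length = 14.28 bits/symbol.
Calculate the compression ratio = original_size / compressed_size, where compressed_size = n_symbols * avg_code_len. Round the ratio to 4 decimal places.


original_size = n_symbols * orig_bits = 8311 * 16 = 132976 bits
compressed_size = n_symbols * avg_code_len = 8311 * 14.28 = 118681.08 bits
ratio = original_size / compressed_size = 132976 / 118681.08 = 1.1204

Compression ratio = 1.1204


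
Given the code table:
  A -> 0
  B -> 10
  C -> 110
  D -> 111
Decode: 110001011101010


Decoding:
110 -> C
0 -> A
0 -> A
10 -> B
111 -> D
0 -> A
10 -> B
10 -> B


Result: CAABDABB


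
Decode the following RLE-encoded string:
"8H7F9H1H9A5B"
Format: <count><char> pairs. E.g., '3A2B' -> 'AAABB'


Expanding each <count><char> pair:
  8H -> 'HHHHHHHH'
  7F -> 'FFFFFFF'
  9H -> 'HHHHHHHHH'
  1H -> 'H'
  9A -> 'AAAAAAAAA'
  5B -> 'BBBBB'

Decoded = HHHHHHHHFFFFFFFHHHHHHHHHHAAAAAAAAABBBBB


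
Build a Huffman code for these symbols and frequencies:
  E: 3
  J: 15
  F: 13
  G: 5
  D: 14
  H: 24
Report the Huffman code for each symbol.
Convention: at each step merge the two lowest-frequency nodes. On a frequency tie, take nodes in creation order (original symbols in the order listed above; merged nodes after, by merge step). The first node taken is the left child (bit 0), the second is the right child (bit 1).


Huffman tree construction:
Step 1: Merge E(3) + G(5) = 8
Step 2: Merge (E+G)(8) + F(13) = 21
Step 3: Merge D(14) + J(15) = 29
Step 4: Merge ((E+G)+F)(21) + H(24) = 45
Step 5: Merge (D+J)(29) + (((E+G)+F)+H)(45) = 74
Read each symbol's code off the tree from the root (left child = 0, right child = 1).

Codes:
  E: 1000 (length 4)
  J: 01 (length 2)
  F: 101 (length 3)
  G: 1001 (length 4)
  D: 00 (length 2)
  H: 11 (length 2)
Average code length: 177/74 = 2.3919 bits/symbol


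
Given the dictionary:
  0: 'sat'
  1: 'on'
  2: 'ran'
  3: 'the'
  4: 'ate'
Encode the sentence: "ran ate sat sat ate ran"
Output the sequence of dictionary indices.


Look up each word in the dictionary:
  'ran' -> 2
  'ate' -> 4
  'sat' -> 0
  'sat' -> 0
  'ate' -> 4
  'ran' -> 2

Encoded: [2, 4, 0, 0, 4, 2]


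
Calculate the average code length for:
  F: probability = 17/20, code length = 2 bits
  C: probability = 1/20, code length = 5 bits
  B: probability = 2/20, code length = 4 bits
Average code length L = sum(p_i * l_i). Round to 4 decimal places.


Weighted contributions p_i * l_i:
  F: (17/20) * 2 = 34/20
  C: (1/20) * 5 = 5/20
  B: (2/20) * 4 = 8/20
Sum = (34 + 5 + 8)/20 = 47/20

L = 47/20 = 2.3500 bits/symbol


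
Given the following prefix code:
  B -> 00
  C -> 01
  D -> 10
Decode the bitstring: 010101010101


Decoding step by step:
Bits 01 -> C
Bits 01 -> C
Bits 01 -> C
Bits 01 -> C
Bits 01 -> C
Bits 01 -> C


Decoded message: CCCCCC


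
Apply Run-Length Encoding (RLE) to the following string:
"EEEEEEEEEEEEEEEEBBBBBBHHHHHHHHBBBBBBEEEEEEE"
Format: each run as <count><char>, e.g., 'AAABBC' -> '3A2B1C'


Scanning runs left to right:
  i=0: run of 'E' x 16 -> '16E'
  i=16: run of 'B' x 6 -> '6B'
  i=22: run of 'H' x 8 -> '8H'
  i=30: run of 'B' x 6 -> '6B'
  i=36: run of 'E' x 7 -> '7E'

RLE = 16E6B8H6B7E


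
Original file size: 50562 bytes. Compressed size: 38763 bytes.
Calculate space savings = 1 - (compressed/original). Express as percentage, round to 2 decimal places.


ratio = compressed/original = 38763/50562 = 0.766643
savings = 1 - ratio = 1 - 0.766643 = 0.233357
as a percentage: 0.233357 * 100 = 23.34%

Space savings = 1 - 38763/50562 = 23.34%


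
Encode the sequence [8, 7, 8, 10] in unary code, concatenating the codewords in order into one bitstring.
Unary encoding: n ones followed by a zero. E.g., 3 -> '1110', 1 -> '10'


Encode each number as n ones followed by a terminating 0:
  8 -> 111111110 (9 bits)
  7 -> 11111110 (8 bits)
  8 -> 111111110 (9 bits)
  10 -> 11111111110 (11 bits)
Total length = 9 + 8 + 9 + 11 = 37 bits.

Unary([8, 7, 8, 10]) = 1111111101111111011111111011111111110 (37 bits)


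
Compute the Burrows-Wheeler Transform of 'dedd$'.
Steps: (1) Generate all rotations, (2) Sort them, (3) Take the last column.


Rotations (sorted):
  0: $dedd -> last char: d
  1: d$ded -> last char: d
  2: dd$de -> last char: e
  3: dedd$ -> last char: $
  4: edd$d -> last char: d


BWT = dde$d


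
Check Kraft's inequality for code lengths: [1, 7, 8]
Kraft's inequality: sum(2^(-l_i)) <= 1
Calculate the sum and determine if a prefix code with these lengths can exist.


Sum = 2^(-1) + 2^(-7) + 2^(-8)
    = 0.5 + 0.0078125 + 0.00390625
    = 131/256 = 0.51171875
Since 0.51171875 <= 1, Kraft's inequality IS satisfied.
A prefix code with these lengths CAN exist.

Kraft sum = 0.51171875. Satisfied.


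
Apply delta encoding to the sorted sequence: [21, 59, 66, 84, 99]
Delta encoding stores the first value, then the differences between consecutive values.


First value: 21
Deltas:
  59 - 21 = 38
  66 - 59 = 7
  84 - 66 = 18
  99 - 84 = 15


Delta encoded: [21, 38, 7, 18, 15]


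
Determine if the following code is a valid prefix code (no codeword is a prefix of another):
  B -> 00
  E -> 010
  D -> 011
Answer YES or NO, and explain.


Checking each pair (does one codeword prefix another?):
  B='00' vs E='010': no prefix
  B='00' vs D='011': no prefix
  E='010' vs B='00': no prefix
  E='010' vs D='011': no prefix
  D='011' vs B='00': no prefix
  D='011' vs E='010': no prefix
No violation found over all pairs.

YES -- this is a valid prefix code. No codeword is a prefix of any other codeword.


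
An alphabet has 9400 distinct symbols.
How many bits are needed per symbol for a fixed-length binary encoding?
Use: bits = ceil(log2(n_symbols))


log2(9400) = 13.1984
Bracket: 2^13 = 8192 < 9400 <= 2^14 = 16384
So ceil(log2(9400)) = 14

bits = ceil(log2(9400)) = ceil(13.1984) = 14 bits


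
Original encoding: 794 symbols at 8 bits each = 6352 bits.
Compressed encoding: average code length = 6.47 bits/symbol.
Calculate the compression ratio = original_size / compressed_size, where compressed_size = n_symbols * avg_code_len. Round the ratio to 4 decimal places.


original_size = n_symbols * orig_bits = 794 * 8 = 6352 bits
compressed_size = n_symbols * avg_code_len = 794 * 6.47 = 5137.18 bits
ratio = original_size / compressed_size = 6352 / 5137.18 = 1.2365

Compression ratio = 1.2365


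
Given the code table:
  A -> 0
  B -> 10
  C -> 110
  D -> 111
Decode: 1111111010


Decoding:
111 -> D
111 -> D
10 -> B
10 -> B


Result: DDBB


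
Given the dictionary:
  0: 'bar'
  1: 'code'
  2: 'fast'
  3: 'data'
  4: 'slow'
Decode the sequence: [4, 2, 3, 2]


Look up each index in the dictionary:
  4 -> 'slow'
  2 -> 'fast'
  3 -> 'data'
  2 -> 'fast'

Decoded: "slow fast data fast"


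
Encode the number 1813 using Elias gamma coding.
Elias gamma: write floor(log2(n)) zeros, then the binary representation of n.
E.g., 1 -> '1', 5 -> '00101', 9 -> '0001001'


num_bits = floor(log2(1813)) + 1 = 11
leading_zeros = num_bits - 1 = 10
binary(1813) = 11100010101

Elias gamma(1813) = '0000000000' + '11100010101' = 000000000011100010101 (21 bits)


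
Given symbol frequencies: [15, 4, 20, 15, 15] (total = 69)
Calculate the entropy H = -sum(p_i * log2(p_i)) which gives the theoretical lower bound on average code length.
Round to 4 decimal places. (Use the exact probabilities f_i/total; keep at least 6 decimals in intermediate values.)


Per-symbol terms -p_i * log2(p_i) with p_i = f_i/69:
  p = 15/69 = 0.217391: log2(p) = -2.201634, -p*log2(p) = 0.478616
  p = 4/69 = 0.057971: log2(p) = -4.108524, -p*log2(p) = 0.238175
  p = 20/69 = 0.289855: log2(p) = -1.786596, -p*log2(p) = 0.517854
  p = 15/69 = 0.217391: log2(p) = -2.201634, -p*log2(p) = 0.478616
  p = 15/69 = 0.217391: log2(p) = -2.201634, -p*log2(p) = 0.478616
H = 0.478616 + 0.238175 + 0.517854 + 0.478616 + 0.478616 = 2.191877

H = 2.1919 bits/symbol


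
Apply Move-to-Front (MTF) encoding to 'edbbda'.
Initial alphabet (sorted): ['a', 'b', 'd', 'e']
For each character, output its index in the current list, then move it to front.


MTF encoding:
'e': index 3 in ['a', 'b', 'd', 'e'] -> ['e', 'a', 'b', 'd']
'd': index 3 in ['e', 'a', 'b', 'd'] -> ['d', 'e', 'a', 'b']
'b': index 3 in ['d', 'e', 'a', 'b'] -> ['b', 'd', 'e', 'a']
'b': index 0 in ['b', 'd', 'e', 'a'] -> ['b', 'd', 'e', 'a']
'd': index 1 in ['b', 'd', 'e', 'a'] -> ['d', 'b', 'e', 'a']
'a': index 3 in ['d', 'b', 'e', 'a'] -> ['a', 'd', 'b', 'e']


Output: [3, 3, 3, 0, 1, 3]


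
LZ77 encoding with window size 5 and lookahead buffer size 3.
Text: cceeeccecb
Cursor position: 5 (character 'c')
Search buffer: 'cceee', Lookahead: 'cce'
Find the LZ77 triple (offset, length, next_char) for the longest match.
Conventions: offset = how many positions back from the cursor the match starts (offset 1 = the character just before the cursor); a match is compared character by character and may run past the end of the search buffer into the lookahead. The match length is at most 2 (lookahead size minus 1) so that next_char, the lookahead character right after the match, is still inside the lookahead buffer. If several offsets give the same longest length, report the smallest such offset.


Try each offset into the search buffer:
  offset=1 (pos 4, char 'e'): match length 0
  offset=2 (pos 3, char 'e'): match length 0
  offset=3 (pos 2, char 'e'): match length 0
  offset=4 (pos 1, char 'c'): match length 1
  offset=5 (pos 0, char 'c'): match length 2
Longest match has length 2 at offset 5.
next_char = character at position 5 + 2 = 7 -> 'e'

Best match: offset=5, length=2 (matching 'cc' starting at position 0)
LZ77 triple: (5, 2, 'e')


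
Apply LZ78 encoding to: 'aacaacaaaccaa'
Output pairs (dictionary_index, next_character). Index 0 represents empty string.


LZ78 encoding steps:
Dictionary: {0: ''}
Step 1: w='' (idx 0), next='a' -> output (0, 'a'), add 'a' as idx 1
Step 2: w='a' (idx 1), next='c' -> output (1, 'c'), add 'ac' as idx 2
Step 3: w='a' (idx 1), next='a' -> output (1, 'a'), add 'aa' as idx 3
Step 4: w='' (idx 0), next='c' -> output (0, 'c'), add 'c' as idx 4
Step 5: w='aa' (idx 3), next='a' -> output (3, 'a'), add 'aaa' as idx 5
Step 6: w='c' (idx 4), next='c' -> output (4, 'c'), add 'cc' as idx 6
Step 7: w='aa' (idx 3), end of input -> output (3, '')


Encoded: [(0, 'a'), (1, 'c'), (1, 'a'), (0, 'c'), (3, 'a'), (4, 'c'), (3, '')]


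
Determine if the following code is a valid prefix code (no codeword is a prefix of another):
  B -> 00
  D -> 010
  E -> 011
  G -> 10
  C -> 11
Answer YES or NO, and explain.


Checking each pair (does one codeword prefix another?):
  B='00' vs D='010': no prefix
  B='00' vs E='011': no prefix
  B='00' vs G='10': no prefix
  B='00' vs C='11': no prefix
  D='010' vs B='00': no prefix
  D='010' vs E='011': no prefix
  D='010' vs G='10': no prefix
  D='010' vs C='11': no prefix
  E='011' vs B='00': no prefix
  E='011' vs D='010': no prefix
  E='011' vs G='10': no prefix
  E='011' vs C='11': no prefix
  G='10' vs B='00': no prefix
  G='10' vs D='010': no prefix
  G='10' vs E='011': no prefix
  G='10' vs C='11': no prefix
  C='11' vs B='00': no prefix
  C='11' vs D='010': no prefix
  C='11' vs E='011': no prefix
  C='11' vs G='10': no prefix
No violation found over all pairs.

YES -- this is a valid prefix code. No codeword is a prefix of any other codeword.


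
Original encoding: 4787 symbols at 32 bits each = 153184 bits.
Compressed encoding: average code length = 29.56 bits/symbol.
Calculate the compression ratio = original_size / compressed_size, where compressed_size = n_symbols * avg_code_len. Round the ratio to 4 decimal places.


original_size = n_symbols * orig_bits = 4787 * 32 = 153184 bits
compressed_size = n_symbols * avg_code_len = 4787 * 29.56 = 141503.72 bits
ratio = original_size / compressed_size = 153184 / 141503.72 = 1.0825

Compression ratio = 1.0825


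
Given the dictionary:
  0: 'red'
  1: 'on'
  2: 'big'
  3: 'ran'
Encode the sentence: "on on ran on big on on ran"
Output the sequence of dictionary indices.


Look up each word in the dictionary:
  'on' -> 1
  'on' -> 1
  'ran' -> 3
  'on' -> 1
  'big' -> 2
  'on' -> 1
  'on' -> 1
  'ran' -> 3

Encoded: [1, 1, 3, 1, 2, 1, 1, 3]


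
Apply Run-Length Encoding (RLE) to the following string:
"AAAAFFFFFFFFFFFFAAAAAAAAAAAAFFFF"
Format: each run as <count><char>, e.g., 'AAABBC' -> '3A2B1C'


Scanning runs left to right:
  i=0: run of 'A' x 4 -> '4A'
  i=4: run of 'F' x 12 -> '12F'
  i=16: run of 'A' x 12 -> '12A'
  i=28: run of 'F' x 4 -> '4F'

RLE = 4A12F12A4F


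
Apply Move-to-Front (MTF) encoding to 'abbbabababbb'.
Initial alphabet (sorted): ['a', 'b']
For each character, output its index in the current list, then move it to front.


MTF encoding:
'a': index 0 in ['a', 'b'] -> ['a', 'b']
'b': index 1 in ['a', 'b'] -> ['b', 'a']
'b': index 0 in ['b', 'a'] -> ['b', 'a']
'b': index 0 in ['b', 'a'] -> ['b', 'a']
'a': index 1 in ['b', 'a'] -> ['a', 'b']
'b': index 1 in ['a', 'b'] -> ['b', 'a']
'a': index 1 in ['b', 'a'] -> ['a', 'b']
'b': index 1 in ['a', 'b'] -> ['b', 'a']
'a': index 1 in ['b', 'a'] -> ['a', 'b']
'b': index 1 in ['a', 'b'] -> ['b', 'a']
'b': index 0 in ['b', 'a'] -> ['b', 'a']
'b': index 0 in ['b', 'a'] -> ['b', 'a']


Output: [0, 1, 0, 0, 1, 1, 1, 1, 1, 1, 0, 0]


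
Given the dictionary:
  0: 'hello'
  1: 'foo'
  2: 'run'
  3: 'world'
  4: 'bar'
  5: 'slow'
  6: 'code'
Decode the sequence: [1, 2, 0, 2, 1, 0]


Look up each index in the dictionary:
  1 -> 'foo'
  2 -> 'run'
  0 -> 'hello'
  2 -> 'run'
  1 -> 'foo'
  0 -> 'hello'

Decoded: "foo run hello run foo hello"


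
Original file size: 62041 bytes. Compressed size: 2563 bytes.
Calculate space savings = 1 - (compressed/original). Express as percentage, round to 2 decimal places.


ratio = compressed/original = 2563/62041 = 0.041311
savings = 1 - ratio = 1 - 0.041311 = 0.958689
as a percentage: 0.958689 * 100 = 95.87%

Space savings = 1 - 2563/62041 = 95.87%


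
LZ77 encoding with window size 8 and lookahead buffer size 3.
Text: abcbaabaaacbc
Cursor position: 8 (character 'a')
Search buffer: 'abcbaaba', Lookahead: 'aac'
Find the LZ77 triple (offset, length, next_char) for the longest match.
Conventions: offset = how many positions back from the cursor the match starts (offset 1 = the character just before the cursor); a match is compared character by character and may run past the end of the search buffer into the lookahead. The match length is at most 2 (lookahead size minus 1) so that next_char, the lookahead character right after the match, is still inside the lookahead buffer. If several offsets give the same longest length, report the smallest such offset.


Try each offset into the search buffer:
  offset=1 (pos 7, char 'a'): match length 2
  offset=2 (pos 6, char 'b'): match length 0
  offset=3 (pos 5, char 'a'): match length 1
  offset=4 (pos 4, char 'a'): match length 2
  offset=5 (pos 3, char 'b'): match length 0
  offset=6 (pos 2, char 'c'): match length 0
  offset=7 (pos 1, char 'b'): match length 0
  offset=8 (pos 0, char 'a'): match length 1
Longest match has length 2, found at offsets 1, 4; take the smallest, offset 1.
next_char = character at position 8 + 2 = 10 -> 'c'

Best match: offset=1, length=2 (matching 'aa' starting at position 7)
LZ77 triple: (1, 2, 'c')


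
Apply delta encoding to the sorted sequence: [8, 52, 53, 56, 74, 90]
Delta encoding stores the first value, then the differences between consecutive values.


First value: 8
Deltas:
  52 - 8 = 44
  53 - 52 = 1
  56 - 53 = 3
  74 - 56 = 18
  90 - 74 = 16


Delta encoded: [8, 44, 1, 3, 18, 16]


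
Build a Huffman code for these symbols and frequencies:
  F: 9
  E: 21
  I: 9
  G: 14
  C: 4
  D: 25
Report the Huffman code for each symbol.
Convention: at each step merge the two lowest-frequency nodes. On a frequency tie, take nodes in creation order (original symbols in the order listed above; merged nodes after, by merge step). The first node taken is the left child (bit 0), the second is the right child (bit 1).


Huffman tree construction:
Step 1: Merge C(4) + F(9) = 13
Step 2: Merge I(9) + (C+F)(13) = 22
Step 3: Merge G(14) + E(21) = 35
Step 4: Merge (I+(C+F))(22) + D(25) = 47
Step 5: Merge (G+E)(35) + ((I+(C+F))+D)(47) = 82
Read each symbol's code off the tree from the root (left child = 0, right child = 1).

Codes:
  F: 1011 (length 4)
  E: 01 (length 2)
  I: 100 (length 3)
  G: 00 (length 2)
  C: 1010 (length 4)
  D: 11 (length 2)
Average code length: 199/82 = 2.4268 bits/symbol


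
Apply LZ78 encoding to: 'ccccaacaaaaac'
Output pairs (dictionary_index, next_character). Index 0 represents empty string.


LZ78 encoding steps:
Dictionary: {0: ''}
Step 1: w='' (idx 0), next='c' -> output (0, 'c'), add 'c' as idx 1
Step 2: w='c' (idx 1), next='c' -> output (1, 'c'), add 'cc' as idx 2
Step 3: w='c' (idx 1), next='a' -> output (1, 'a'), add 'ca' as idx 3
Step 4: w='' (idx 0), next='a' -> output (0, 'a'), add 'a' as idx 4
Step 5: w='ca' (idx 3), next='a' -> output (3, 'a'), add 'caa' as idx 5
Step 6: w='a' (idx 4), next='a' -> output (4, 'a'), add 'aa' as idx 6
Step 7: w='a' (idx 4), next='c' -> output (4, 'c'), add 'ac' as idx 7


Encoded: [(0, 'c'), (1, 'c'), (1, 'a'), (0, 'a'), (3, 'a'), (4, 'a'), (4, 'c')]


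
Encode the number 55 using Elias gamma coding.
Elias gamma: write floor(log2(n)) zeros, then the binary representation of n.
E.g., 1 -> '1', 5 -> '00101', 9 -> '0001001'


num_bits = floor(log2(55)) + 1 = 6
leading_zeros = num_bits - 1 = 5
binary(55) = 110111

Elias gamma(55) = '00000' + '110111' = 00000110111 (11 bits)


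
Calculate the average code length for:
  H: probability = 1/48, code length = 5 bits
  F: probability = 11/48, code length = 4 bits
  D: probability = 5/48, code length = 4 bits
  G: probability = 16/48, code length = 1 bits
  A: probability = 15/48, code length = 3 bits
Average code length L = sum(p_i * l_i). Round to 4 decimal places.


Weighted contributions p_i * l_i:
  H: (1/48) * 5 = 5/48
  F: (11/48) * 4 = 44/48
  D: (5/48) * 4 = 20/48
  G: (16/48) * 1 = 16/48
  A: (15/48) * 3 = 45/48
Sum = (5 + 44 + 20 + 16 + 45)/48 = 130/48

L = 130/48 = 2.7083 bits/symbol


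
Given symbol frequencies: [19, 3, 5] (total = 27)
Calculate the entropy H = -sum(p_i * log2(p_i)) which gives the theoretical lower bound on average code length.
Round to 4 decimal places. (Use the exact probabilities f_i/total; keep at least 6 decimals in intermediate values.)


Per-symbol terms -p_i * log2(p_i) with p_i = f_i/27:
  p = 19/27 = 0.703704: log2(p) = -0.506960, -p*log2(p) = 0.356750
  p = 3/27 = 0.111111: log2(p) = -3.169925, -p*log2(p) = 0.352214
  p = 5/27 = 0.185185: log2(p) = -2.432959, -p*log2(p) = 0.450548
H = 0.356750 + 0.352214 + 0.450548 = 1.159512

H = 1.1595 bits/symbol


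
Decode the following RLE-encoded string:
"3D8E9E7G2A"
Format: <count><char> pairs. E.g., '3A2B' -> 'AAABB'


Expanding each <count><char> pair:
  3D -> 'DDD'
  8E -> 'EEEEEEEE'
  9E -> 'EEEEEEEEE'
  7G -> 'GGGGGGG'
  2A -> 'AA'

Decoded = DDDEEEEEEEEEEEEEEEEEGGGGGGGAA


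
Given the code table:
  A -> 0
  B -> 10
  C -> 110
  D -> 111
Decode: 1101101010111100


Decoding:
110 -> C
110 -> C
10 -> B
10 -> B
111 -> D
10 -> B
0 -> A


Result: CCBBDBA


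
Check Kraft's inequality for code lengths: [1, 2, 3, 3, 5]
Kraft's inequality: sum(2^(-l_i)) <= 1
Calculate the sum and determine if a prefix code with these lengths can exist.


Sum = 2^(-1) + 2^(-2) + 2^(-3) + 2^(-3) + 2^(-5)
    = 0.5 + 0.25 + 0.125 + 0.125 + 0.03125
    = 33/32 = 1.03125
Since 1.03125 > 1, Kraft's inequality is NOT satisfied.
A prefix code with these lengths CANNOT exist.

Kraft sum = 1.03125. Not satisfied.


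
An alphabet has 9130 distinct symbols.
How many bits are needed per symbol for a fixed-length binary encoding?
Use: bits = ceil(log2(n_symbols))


log2(9130) = 13.1564
Bracket: 2^13 = 8192 < 9130 <= 2^14 = 16384
So ceil(log2(9130)) = 14

bits = ceil(log2(9130)) = ceil(13.1564) = 14 bits


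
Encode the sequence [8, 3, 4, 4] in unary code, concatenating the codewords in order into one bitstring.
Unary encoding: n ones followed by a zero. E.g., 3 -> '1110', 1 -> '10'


Encode each number as n ones followed by a terminating 0:
  8 -> 111111110 (9 bits)
  3 -> 1110 (4 bits)
  4 -> 11110 (5 bits)
  4 -> 11110 (5 bits)
Total length = 9 + 4 + 5 + 5 = 23 bits.

Unary([8, 3, 4, 4]) = 11111111011101111011110 (23 bits)


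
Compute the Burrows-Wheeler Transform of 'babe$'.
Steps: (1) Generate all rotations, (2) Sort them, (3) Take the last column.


Rotations (sorted):
  0: $babe -> last char: e
  1: abe$b -> last char: b
  2: babe$ -> last char: $
  3: be$ba -> last char: a
  4: e$bab -> last char: b


BWT = eb$ab


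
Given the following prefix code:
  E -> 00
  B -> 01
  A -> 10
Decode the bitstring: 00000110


Decoding step by step:
Bits 00 -> E
Bits 00 -> E
Bits 01 -> B
Bits 10 -> A


Decoded message: EEBA


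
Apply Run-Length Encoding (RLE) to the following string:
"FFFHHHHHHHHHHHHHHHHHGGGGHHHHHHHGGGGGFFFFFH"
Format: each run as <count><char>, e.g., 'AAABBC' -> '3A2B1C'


Scanning runs left to right:
  i=0: run of 'F' x 3 -> '3F'
  i=3: run of 'H' x 17 -> '17H'
  i=20: run of 'G' x 4 -> '4G'
  i=24: run of 'H' x 7 -> '7H'
  i=31: run of 'G' x 5 -> '5G'
  i=36: run of 'F' x 5 -> '5F'
  i=41: run of 'H' x 1 -> '1H'

RLE = 3F17H4G7H5G5F1H


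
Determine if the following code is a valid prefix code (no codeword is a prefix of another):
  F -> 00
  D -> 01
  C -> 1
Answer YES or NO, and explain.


Checking each pair (does one codeword prefix another?):
  F='00' vs D='01': no prefix
  F='00' vs C='1': no prefix
  D='01' vs F='00': no prefix
  D='01' vs C='1': no prefix
  C='1' vs F='00': no prefix
  C='1' vs D='01': no prefix
No violation found over all pairs.

YES -- this is a valid prefix code. No codeword is a prefix of any other codeword.


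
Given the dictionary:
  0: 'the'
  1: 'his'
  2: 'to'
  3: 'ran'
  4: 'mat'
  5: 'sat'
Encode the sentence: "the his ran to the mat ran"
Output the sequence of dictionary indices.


Look up each word in the dictionary:
  'the' -> 0
  'his' -> 1
  'ran' -> 3
  'to' -> 2
  'the' -> 0
  'mat' -> 4
  'ran' -> 3

Encoded: [0, 1, 3, 2, 0, 4, 3]


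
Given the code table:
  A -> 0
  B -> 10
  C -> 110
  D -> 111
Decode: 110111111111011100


Decoding:
110 -> C
111 -> D
111 -> D
111 -> D
0 -> A
111 -> D
0 -> A
0 -> A


Result: CDDDADAA


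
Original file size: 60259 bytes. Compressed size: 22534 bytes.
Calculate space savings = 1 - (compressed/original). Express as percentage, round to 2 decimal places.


ratio = compressed/original = 22534/60259 = 0.373952
savings = 1 - ratio = 1 - 0.373952 = 0.626048
as a percentage: 0.626048 * 100 = 62.6%

Space savings = 1 - 22534/60259 = 62.6%


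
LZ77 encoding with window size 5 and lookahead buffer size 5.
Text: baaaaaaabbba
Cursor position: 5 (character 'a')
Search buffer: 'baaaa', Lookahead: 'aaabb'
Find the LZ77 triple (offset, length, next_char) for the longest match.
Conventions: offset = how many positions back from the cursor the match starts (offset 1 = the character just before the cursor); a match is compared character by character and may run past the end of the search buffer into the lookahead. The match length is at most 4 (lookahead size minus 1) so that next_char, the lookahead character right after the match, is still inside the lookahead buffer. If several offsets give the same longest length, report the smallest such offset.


Try each offset into the search buffer:
  offset=1 (pos 4, char 'a'): match length 3
  offset=2 (pos 3, char 'a'): match length 3
  offset=3 (pos 2, char 'a'): match length 3
  offset=4 (pos 1, char 'a'): match length 3
  offset=5 (pos 0, char 'b'): match length 0
Longest match has length 3, found at offsets 1, 2, 3, 4; take the smallest, offset 1.
next_char = character at position 5 + 3 = 8 -> 'b'

Best match: offset=1, length=3 (matching 'aaa' starting at position 4)
LZ77 triple: (1, 3, 'b')


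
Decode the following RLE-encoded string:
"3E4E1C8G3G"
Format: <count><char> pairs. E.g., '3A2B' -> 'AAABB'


Expanding each <count><char> pair:
  3E -> 'EEE'
  4E -> 'EEEE'
  1C -> 'C'
  8G -> 'GGGGGGGG'
  3G -> 'GGG'

Decoded = EEEEEEECGGGGGGGGGGG


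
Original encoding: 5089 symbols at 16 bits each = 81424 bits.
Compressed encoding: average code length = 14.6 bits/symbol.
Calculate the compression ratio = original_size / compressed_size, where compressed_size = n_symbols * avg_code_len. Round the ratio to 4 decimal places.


original_size = n_symbols * orig_bits = 5089 * 16 = 81424 bits
compressed_size = n_symbols * avg_code_len = 5089 * 14.6 = 74299.4 bits
ratio = original_size / compressed_size = 81424 / 74299.4 = 1.0959

Compression ratio = 1.0959


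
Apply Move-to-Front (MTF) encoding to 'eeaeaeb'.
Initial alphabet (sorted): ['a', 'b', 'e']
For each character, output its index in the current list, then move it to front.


MTF encoding:
'e': index 2 in ['a', 'b', 'e'] -> ['e', 'a', 'b']
'e': index 0 in ['e', 'a', 'b'] -> ['e', 'a', 'b']
'a': index 1 in ['e', 'a', 'b'] -> ['a', 'e', 'b']
'e': index 1 in ['a', 'e', 'b'] -> ['e', 'a', 'b']
'a': index 1 in ['e', 'a', 'b'] -> ['a', 'e', 'b']
'e': index 1 in ['a', 'e', 'b'] -> ['e', 'a', 'b']
'b': index 2 in ['e', 'a', 'b'] -> ['b', 'e', 'a']


Output: [2, 0, 1, 1, 1, 1, 2]


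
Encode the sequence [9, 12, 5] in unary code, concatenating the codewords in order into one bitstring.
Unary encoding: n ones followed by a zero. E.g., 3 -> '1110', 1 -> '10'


Encode each number as n ones followed by a terminating 0:
  9 -> 1111111110 (10 bits)
  12 -> 1111111111110 (13 bits)
  5 -> 111110 (6 bits)
Total length = 10 + 13 + 6 = 29 bits.

Unary([9, 12, 5]) = 11111111101111111111110111110 (29 bits)


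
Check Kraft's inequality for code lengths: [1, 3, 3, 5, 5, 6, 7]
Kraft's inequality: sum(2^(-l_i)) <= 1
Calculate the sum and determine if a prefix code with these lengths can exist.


Sum = 2^(-1) + 2^(-3) + 2^(-3) + 2^(-5) + 2^(-5) + 2^(-6) + 2^(-7)
    = 0.5 + 0.125 + 0.125 + 0.03125 + 0.03125 + 0.015625 + 0.0078125
    = 107/128 = 0.8359375
Since 0.8359375 <= 1, Kraft's inequality IS satisfied.
A prefix code with these lengths CAN exist.

Kraft sum = 0.8359375. Satisfied.


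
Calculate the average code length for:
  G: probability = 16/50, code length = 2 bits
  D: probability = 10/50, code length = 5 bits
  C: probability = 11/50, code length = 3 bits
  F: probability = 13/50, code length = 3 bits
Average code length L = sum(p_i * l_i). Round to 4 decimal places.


Weighted contributions p_i * l_i:
  G: (16/50) * 2 = 32/50
  D: (10/50) * 5 = 50/50
  C: (11/50) * 3 = 33/50
  F: (13/50) * 3 = 39/50
Sum = (32 + 50 + 33 + 39)/50 = 154/50

L = 154/50 = 3.0800 bits/symbol


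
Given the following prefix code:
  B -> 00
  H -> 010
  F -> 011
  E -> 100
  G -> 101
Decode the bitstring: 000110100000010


Decoding step by step:
Bits 00 -> B
Bits 011 -> F
Bits 010 -> H
Bits 00 -> B
Bits 00 -> B
Bits 010 -> H


Decoded message: BFHBBH


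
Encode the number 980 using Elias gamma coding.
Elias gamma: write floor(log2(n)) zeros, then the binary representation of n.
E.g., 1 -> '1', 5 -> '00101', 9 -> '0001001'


num_bits = floor(log2(980)) + 1 = 10
leading_zeros = num_bits - 1 = 9
binary(980) = 1111010100

Elias gamma(980) = '000000000' + '1111010100' = 0000000001111010100 (19 bits)


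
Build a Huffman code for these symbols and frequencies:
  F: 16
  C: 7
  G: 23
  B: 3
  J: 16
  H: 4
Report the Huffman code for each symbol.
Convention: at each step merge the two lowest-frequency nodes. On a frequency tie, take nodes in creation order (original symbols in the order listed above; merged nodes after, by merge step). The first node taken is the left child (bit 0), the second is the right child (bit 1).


Huffman tree construction:
Step 1: Merge B(3) + H(4) = 7
Step 2: Merge C(7) + (B+H)(7) = 14
Step 3: Merge (C+(B+H))(14) + F(16) = 30
Step 4: Merge J(16) + G(23) = 39
Step 5: Merge ((C+(B+H))+F)(30) + (J+G)(39) = 69
Read each symbol's code off the tree from the root (left child = 0, right child = 1).

Codes:
  F: 01 (length 2)
  C: 000 (length 3)
  G: 11 (length 2)
  B: 0010 (length 4)
  J: 10 (length 2)
  H: 0011 (length 4)
Average code length: 159/69 = 2.3043 bits/symbol


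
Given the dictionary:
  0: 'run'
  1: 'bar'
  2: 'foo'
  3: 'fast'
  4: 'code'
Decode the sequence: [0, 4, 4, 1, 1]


Look up each index in the dictionary:
  0 -> 'run'
  4 -> 'code'
  4 -> 'code'
  1 -> 'bar'
  1 -> 'bar'

Decoded: "run code code bar bar"


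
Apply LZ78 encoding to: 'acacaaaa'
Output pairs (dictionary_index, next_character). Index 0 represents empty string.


LZ78 encoding steps:
Dictionary: {0: ''}
Step 1: w='' (idx 0), next='a' -> output (0, 'a'), add 'a' as idx 1
Step 2: w='' (idx 0), next='c' -> output (0, 'c'), add 'c' as idx 2
Step 3: w='a' (idx 1), next='c' -> output (1, 'c'), add 'ac' as idx 3
Step 4: w='a' (idx 1), next='a' -> output (1, 'a'), add 'aa' as idx 4
Step 5: w='aa' (idx 4), end of input -> output (4, '')


Encoded: [(0, 'a'), (0, 'c'), (1, 'c'), (1, 'a'), (4, '')]


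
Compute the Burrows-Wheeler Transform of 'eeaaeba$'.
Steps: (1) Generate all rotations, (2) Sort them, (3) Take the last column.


Rotations (sorted):
  0: $eeaaeba -> last char: a
  1: a$eeaaeb -> last char: b
  2: aaeba$ee -> last char: e
  3: aeba$eea -> last char: a
  4: ba$eeaae -> last char: e
  5: eaaeba$e -> last char: e
  6: eba$eeaa -> last char: a
  7: eeaaeba$ -> last char: $


BWT = abeaeea$


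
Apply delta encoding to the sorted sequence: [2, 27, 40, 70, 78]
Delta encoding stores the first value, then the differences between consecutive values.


First value: 2
Deltas:
  27 - 2 = 25
  40 - 27 = 13
  70 - 40 = 30
  78 - 70 = 8


Delta encoded: [2, 25, 13, 30, 8]


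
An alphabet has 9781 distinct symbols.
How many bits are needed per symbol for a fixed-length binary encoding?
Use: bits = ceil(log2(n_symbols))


log2(9781) = 13.2558
Bracket: 2^13 = 8192 < 9781 <= 2^14 = 16384
So ceil(log2(9781)) = 14

bits = ceil(log2(9781)) = ceil(13.2558) = 14 bits


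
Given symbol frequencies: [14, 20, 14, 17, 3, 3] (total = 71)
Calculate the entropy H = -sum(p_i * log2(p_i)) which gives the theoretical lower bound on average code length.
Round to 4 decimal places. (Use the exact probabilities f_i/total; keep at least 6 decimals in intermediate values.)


Per-symbol terms -p_i * log2(p_i) with p_i = f_i/71:
  p = 14/71 = 0.197183: log2(p) = -2.342392, -p*log2(p) = 0.461880
  p = 20/71 = 0.281690: log2(p) = -1.827819, -p*log2(p) = 0.514879
  p = 14/71 = 0.197183: log2(p) = -2.342392, -p*log2(p) = 0.461880
  p = 17/71 = 0.239437: log2(p) = -2.062284, -p*log2(p) = 0.493786
  p = 3/71 = 0.042254: log2(p) = -4.564785, -p*log2(p) = 0.192878
  p = 3/71 = 0.042254: log2(p) = -4.564785, -p*log2(p) = 0.192878
H = 0.461880 + 0.514879 + 0.461880 + 0.493786 + 0.192878 + 0.192878 = 2.318181

H = 2.3182 bits/symbol
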